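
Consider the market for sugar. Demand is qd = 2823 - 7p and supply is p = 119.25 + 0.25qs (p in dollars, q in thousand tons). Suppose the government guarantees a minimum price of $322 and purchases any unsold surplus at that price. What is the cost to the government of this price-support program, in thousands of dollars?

77924

Rearranging supply gives qs = 4p - 477. Setting quantity demanded equal to quantity supplied, 2823 - 7p = 4p - 477, gives p* = 300 and q* = 723.
Since 322 > 300, the floor is binding.
At p = 322: qd = 2823 - 7·322 = 569 and qs = 4·322 - 477 = 811.
Surplus = qs - qd = 242.
Government expenditure = surplus × support price = 242 × 322 = 77924.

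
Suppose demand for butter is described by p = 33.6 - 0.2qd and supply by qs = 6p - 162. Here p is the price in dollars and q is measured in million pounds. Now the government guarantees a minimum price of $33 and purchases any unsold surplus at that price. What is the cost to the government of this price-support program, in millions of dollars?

Rearranging demand gives qd = 168 - 5p. Setting quantity demanded equal to quantity supplied, 168 - 5p = 6p - 162, gives p* = 30 and q* = 18.
The floor of 33 is above the equilibrium price 30, so it binds.
At p = 33: qd = 168 - 5·33 = 3 and qs = 6·33 - 162 = 36.
Surplus = qs - qd = 33.
Government expenditure = surplus × support price = 33 × 33 = 1089.

1089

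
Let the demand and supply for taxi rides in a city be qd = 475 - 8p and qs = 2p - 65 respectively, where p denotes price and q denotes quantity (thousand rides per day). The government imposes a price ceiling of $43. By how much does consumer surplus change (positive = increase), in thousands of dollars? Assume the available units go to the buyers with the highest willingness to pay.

200.75

Without the control the market clears where 475 - 8p = 2p - 65, i.e. p* = 54 and q* = 43.
Because the ceiling (43) lies below the market-clearing price, it is binding.
At p = 43: qd = 475 - 8·43 = 131 and qs = 2·43 - 65 = 21.
Consumer surplus without the control is ½ · (59.375 - 54) · 43 = 115.5625.
With the ceiling, 21 units are sold at 43 (assume they go to the highest-value buyers). The demand price at q = 21 is 56.75, so CS = ½ · [(59.375 - 43) + (56.75 - 43)] · 21 = 316.3125.
Change in consumer surplus = 316.3125 - 115.5625 = 200.75.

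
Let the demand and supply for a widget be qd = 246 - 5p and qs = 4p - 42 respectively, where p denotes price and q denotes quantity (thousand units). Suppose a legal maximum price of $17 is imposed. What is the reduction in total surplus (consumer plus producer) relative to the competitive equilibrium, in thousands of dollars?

In a free market, 246 - 5p = 4p - 42 gives the equilibrium p* = 32, q* = 86.
Since 17 < 32, the ceiling is binding.
At p = 17: qd = 246 - 5·17 = 161 and qs = 4·17 - 42 = 26.
Quantity traded falls to 26. At q = 26 the demand price is (246 - 26)/5 = 44 and the supply price is (42 + 26)/4 = 17.
Deadweight loss = ½ · (44 - 17) · (86 - 26) = ½ · 27 · 60 = 810.

810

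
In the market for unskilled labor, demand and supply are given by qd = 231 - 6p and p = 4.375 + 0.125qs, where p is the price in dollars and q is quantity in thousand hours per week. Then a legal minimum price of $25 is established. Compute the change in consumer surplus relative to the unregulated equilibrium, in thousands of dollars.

Rearranging supply gives qs = 8p - 35. Without the control the market clears where 231 - 6p = 8p - 35, i.e. p* = 19 and q* = 117.
Since 25 > 19, the floor is binding.
At p = 25: qd = 231 - 6·25 = 81 and qs = 8·25 - 35 = 165.
Consumer surplus without the control is ½ · (38.5 - 19) · 117 = 1140.75.
With the floor, consumers buy 81 units at 25, so CS = ½ · (38.5 - 25) · 81 = 546.75.
Change in consumer surplus = 546.75 - 1140.75 = -594.

-594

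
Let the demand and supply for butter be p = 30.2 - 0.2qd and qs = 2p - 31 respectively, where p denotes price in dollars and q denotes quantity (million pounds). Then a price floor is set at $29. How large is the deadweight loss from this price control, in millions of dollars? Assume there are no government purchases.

78.75

Rearranging demand gives qd = 151 - 5p. Equilibrium: 151 - 5p = 2p - 31, so 182 = 7p and p* = 26, q* = 21.
The floor of 29 is above the equilibrium price 26, so it binds.
At p = 29: qd = 151 - 5·29 = 6 and qs = 2·29 - 31 = 27.
Quantity traded falls to 6. At q = 6 the demand price is (151 - 6)/5 = 29 and the supply price is (31 + 6)/2 = 18.5.
Deadweight loss = ½ · (29 - 18.5) · (21 - 6) = ½ · 10.5 · 15 = 78.75.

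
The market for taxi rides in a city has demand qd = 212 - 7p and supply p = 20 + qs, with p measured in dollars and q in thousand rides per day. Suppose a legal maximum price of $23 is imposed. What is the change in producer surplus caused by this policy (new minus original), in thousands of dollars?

-36

Rearranging supply gives qs = p - 20. Without the control the market clears where 212 - 7p = p - 20, i.e. p* = 29 and q* = 9.
Because the ceiling (23) lies below the market-clearing price, it is binding.
At p = 23: qd = 212 - 7·23 = 51 and qs = 23 - 20 = 3.
Producer surplus without the control is ½ · (29 - 20) · 9 = 40.5.
With the ceiling, producers sell 3 units at 23, so PS = ½ · (23 - 20) · 3 = 4.5.
Change in producer surplus = 4.5 - 40.5 = -36.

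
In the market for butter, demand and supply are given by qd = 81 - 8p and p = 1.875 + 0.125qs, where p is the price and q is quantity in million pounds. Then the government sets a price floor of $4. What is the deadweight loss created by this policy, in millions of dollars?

Rearranging supply gives qs = 8p - 15. Equilibrium: 81 - 8p = 8p - 15, so 96 = 16p and p* = 6, q* = 33.
The floor of 4 is below the equilibrium price 6, so it is not binding; the market clears at p* = 6, q* = 33.
Since the control does not bind, no trades are prevented and deadweight loss is zero.

0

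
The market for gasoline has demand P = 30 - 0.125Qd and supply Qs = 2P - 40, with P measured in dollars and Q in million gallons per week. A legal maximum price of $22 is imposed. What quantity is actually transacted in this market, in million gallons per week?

Rearranging demand gives Qd = 240 - 8P. In a free market, 240 - 8P = 2P - 40 gives the equilibrium P* = 28, Q* = 16.
Because the ceiling (22) lies below the market-clearing price, it is binding.
At P = 22: Qd = 240 - 8·22 = 64 and Qs = 2·22 - 40 = 4.
The quantity actually transacted is the short side, supply: 4.

4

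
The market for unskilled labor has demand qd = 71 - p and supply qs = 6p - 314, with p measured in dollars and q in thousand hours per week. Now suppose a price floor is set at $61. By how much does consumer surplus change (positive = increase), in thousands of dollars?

Setting quantity demanded equal to quantity supplied, 71 - p = 6p - 314, gives p* = 55 and q* = 16.
Since 61 > 55, the floor is binding.
At p = 61: qd = 71 - 61 = 10 and qs = 6·61 - 314 = 52.
Consumer surplus without the control is ½ · (71 - 55) · 16 = 128.
With the floor, consumers buy 10 units at 61, so CS = ½ · (71 - 61) · 10 = 50.
Change in consumer surplus = 50 - 128 = -78.

-78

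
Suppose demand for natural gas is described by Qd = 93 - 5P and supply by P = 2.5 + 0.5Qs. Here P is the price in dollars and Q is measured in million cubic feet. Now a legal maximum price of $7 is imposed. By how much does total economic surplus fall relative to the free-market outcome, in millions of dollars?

Rearranging supply gives Qs = 2P - 5. In a free market, 93 - 5P = 2P - 5 gives the equilibrium P* = 14, Q* = 23.
The ceiling of 7 is below the equilibrium price 14, so it binds.
At P = 7: Qd = 93 - 5·7 = 58 and Qs = 2·7 - 5 = 9.
Quantity traded falls to 9. At Q = 9 the demand price is (93 - 9)/5 = 16.8 and the supply price is (5 + 9)/2 = 7.
Deadweight loss = ½ · (16.8 - 7) · (23 - 9) = ½ · 9.8 · 14 = 68.6.

68.6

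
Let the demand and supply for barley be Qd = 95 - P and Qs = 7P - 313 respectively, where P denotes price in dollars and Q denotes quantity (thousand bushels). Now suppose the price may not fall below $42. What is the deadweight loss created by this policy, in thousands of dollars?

Without the control the market clears where 95 - P = 7P - 313, i.e. P* = 51 and Q* = 44.
The floor of 42 is below the equilibrium price 51, so it is not binding; the market clears at P* = 51, Q* = 44.
Since the control does not bind, no trades are prevented and deadweight loss is zero.

0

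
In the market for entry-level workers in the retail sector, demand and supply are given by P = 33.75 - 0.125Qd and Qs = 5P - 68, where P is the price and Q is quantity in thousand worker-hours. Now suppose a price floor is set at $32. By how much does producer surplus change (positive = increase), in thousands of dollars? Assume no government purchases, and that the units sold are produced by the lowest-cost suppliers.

Rearranging demand gives Qd = 270 - 8P. In a free market, 270 - 8P = 5P - 68 gives the equilibrium P* = 26, Q* = 62.
Because the floor (32) lies above the market-clearing price, it is binding.
At P = 32: Qd = 270 - 8·32 = 14 and Qs = 5·32 - 68 = 92.
Producer surplus without the control is ½ · (26 - 13.6) · 62 = 384.4.
With the floor, 14 units are sold at 32. The supply price at Q = 14 is 16.4, so PS = ½ · [(32 - 13.6) + (32 - 16.4)] · 14 = 238.
Change in producer surplus = 238 - 384.4 = -146.4.

-146.4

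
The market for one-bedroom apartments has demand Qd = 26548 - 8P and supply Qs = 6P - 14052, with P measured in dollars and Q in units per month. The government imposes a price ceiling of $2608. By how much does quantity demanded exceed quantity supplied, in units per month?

In a free market, 26548 - 8P = 6P - 14052 gives the equilibrium P* = 2900, Q* = 3348.
Because the ceiling (2608) lies below the market-clearing price, it is binding.
At P = 2608: Qd = 26548 - 8·2608 = 5684 and Qs = 6·2608 - 14052 = 1596.
Shortage = Qd - Qs = 5684 - 1596 = 4088.

4088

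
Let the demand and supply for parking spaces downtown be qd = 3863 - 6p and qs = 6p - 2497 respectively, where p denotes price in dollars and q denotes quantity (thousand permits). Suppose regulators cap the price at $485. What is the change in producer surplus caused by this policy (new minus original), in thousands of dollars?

-24660

Setting quantity demanded equal to quantity supplied, 3863 - 6p = 6p - 2497, gives p* = 530 and q* = 683.
The ceiling of 485 is below the equilibrium price 530, so it binds.
At p = 485: qd = 3863 - 6·485 = 953 and qs = 6·485 - 2497 = 413.
Producer surplus without the control is ½ · (530 - 2497/6) · 683 = 466489/12.
With the ceiling, producers sell 413 units at 485, so PS = ½ · (485 - 2497/6) · 413 = 170569/12.
Change in producer surplus = 170569/12 - 466489/12 = -24660.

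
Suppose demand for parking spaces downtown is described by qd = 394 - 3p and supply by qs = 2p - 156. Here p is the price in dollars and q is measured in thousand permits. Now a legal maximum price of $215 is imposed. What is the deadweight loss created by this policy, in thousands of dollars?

0

Equilibrium: 394 - 3p = 2p - 156, so 550 = 5p and p* = 110, q* = 64.
Since 215 is above p* = 110, the ceiling does not bind and the free-market outcome prevails.
Since the control does not bind, no trades are prevented and deadweight loss is zero.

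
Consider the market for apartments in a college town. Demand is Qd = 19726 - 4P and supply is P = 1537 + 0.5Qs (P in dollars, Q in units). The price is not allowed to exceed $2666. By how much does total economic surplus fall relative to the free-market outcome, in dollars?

Rearranging supply gives Qs = 2P - 3074. In a free market, 19726 - 4P = 2P - 3074 gives the equilibrium P* = 3800, Q* = 4526.
Since 2666 < 3800, the ceiling is binding.
At P = 2666: Qd = 19726 - 4·2666 = 9062 and Qs = 2·2666 - 3074 = 2258.
Quantity traded falls to 2258. At Q = 2258 the demand price is (19726 - 2258)/4 = 4367 and the supply price is (3074 + 2258)/2 = 2666.
Deadweight loss = ½ · (4367 - 2666) · (4526 - 2258) = ½ · 1701 · 2268 = 1928934.

1928934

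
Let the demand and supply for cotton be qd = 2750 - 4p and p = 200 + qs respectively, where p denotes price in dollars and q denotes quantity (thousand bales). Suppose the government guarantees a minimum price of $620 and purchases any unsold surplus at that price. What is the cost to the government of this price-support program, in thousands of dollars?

Rearranging supply gives qs = p - 200. Equilibrium: 2750 - 4p = p - 200, so 2950 = 5p and p* = 590, q* = 390.
The floor of 620 is above the equilibrium price 590, so it binds.
At p = 620: qd = 2750 - 4·620 = 270 and qs = 620 - 200 = 420.
Surplus = qs - qd = 150.
Government expenditure = surplus × support price = 150 × 620 = 93000.

93000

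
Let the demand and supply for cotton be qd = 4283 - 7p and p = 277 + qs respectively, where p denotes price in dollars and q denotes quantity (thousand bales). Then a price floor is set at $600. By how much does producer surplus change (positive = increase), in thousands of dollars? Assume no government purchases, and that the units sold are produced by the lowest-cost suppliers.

-19560

Rearranging supply gives qs = p - 277. Setting quantity demanded equal to quantity supplied, 4283 - 7p = p - 277, gives p* = 570 and q* = 293.
Since 600 > 570, the floor is binding.
At p = 600: qd = 4283 - 7·600 = 83 and qs = 600 - 277 = 323.
Producer surplus without the control is ½ · (570 - 277) · 293 = 42924.5.
With the floor, 83 units are sold at 600. The supply price at q = 83 is 360, so PS = ½ · [(600 - 277) + (600 - 360)] · 83 = 23364.5.
Change in producer surplus = 23364.5 - 42924.5 = -19560.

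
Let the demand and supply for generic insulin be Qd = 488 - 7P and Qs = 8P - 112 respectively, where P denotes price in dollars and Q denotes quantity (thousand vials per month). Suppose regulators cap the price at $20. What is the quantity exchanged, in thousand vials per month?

48

In a free market, 488 - 7P = 8P - 112 gives the equilibrium P* = 40, Q* = 208.
Since 20 < 40, the ceiling is binding.
At P = 20: Qd = 488 - 7·20 = 348 and Qs = 8·20 - 112 = 48.
The quantity actually transacted is the short side, supply: 48.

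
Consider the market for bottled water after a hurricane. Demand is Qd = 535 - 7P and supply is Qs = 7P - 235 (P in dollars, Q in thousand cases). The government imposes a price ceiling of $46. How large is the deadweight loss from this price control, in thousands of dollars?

Without the control the market clears where 535 - 7P = 7P - 235, i.e. P* = 55 and Q* = 150.
Since 46 < 55, the ceiling is binding.
At P = 46: Qd = 535 - 7·46 = 213 and Qs = 7·46 - 235 = 87.
Quantity traded falls to 87. At Q = 87 the demand price is (535 - 87)/7 = 64 and the supply price is (235 + 87)/7 = 46.
Deadweight loss = ½ · (64 - 46) · (150 - 87) = ½ · 18 · 63 = 567.

567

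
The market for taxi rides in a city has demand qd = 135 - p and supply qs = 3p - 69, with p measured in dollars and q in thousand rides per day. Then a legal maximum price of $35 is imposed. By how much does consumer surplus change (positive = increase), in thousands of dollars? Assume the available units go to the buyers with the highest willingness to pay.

Equilibrium: 135 - p = 3p - 69, so 204 = 4p and p* = 51, q* = 84.
Because the ceiling (35) lies below the market-clearing price, it is binding.
At p = 35: qd = 135 - 35 = 100 and qs = 3·35 - 69 = 36.
Consumer surplus without the control is ½ · (135 - 51) · 84 = 3528.
With the ceiling, 36 units are sold at 35 (assume they go to the highest-value buyers). The demand price at q = 36 is 99, so CS = ½ · [(135 - 35) + (99 - 35)] · 36 = 2952.
Change in consumer surplus = 2952 - 3528 = -576.

-576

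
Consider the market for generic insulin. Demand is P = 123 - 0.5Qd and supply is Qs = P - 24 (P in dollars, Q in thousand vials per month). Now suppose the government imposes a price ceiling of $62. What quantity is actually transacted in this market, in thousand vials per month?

Rearranging demand gives Qd = 246 - 2P. Without the control the market clears where 246 - 2P = P - 24, i.e. P* = 90 and Q* = 66.
Since 62 < 90, the ceiling is binding.
At P = 62: Qd = 246 - 2·62 = 122 and Qs = 62 - 24 = 38.
The quantity actually transacted is the short side, supply: 38.

38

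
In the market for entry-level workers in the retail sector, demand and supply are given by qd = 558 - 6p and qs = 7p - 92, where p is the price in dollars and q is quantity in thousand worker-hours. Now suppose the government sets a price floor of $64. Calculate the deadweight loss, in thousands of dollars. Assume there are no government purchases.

1092

Setting quantity demanded equal to quantity supplied, 558 - 6p = 7p - 92, gives p* = 50 and q* = 258.
The floor of 64 is above the equilibrium price 50, so it binds.
At p = 64: qd = 558 - 6·64 = 174 and qs = 7·64 - 92 = 356.
Quantity traded falls to 174. At q = 174 the demand price is (558 - 174)/6 = 64 and the supply price is (92 + 174)/7 = 38.
Deadweight loss = ½ · (64 - 38) · (258 - 174) = ½ · 26 · 84 = 1092.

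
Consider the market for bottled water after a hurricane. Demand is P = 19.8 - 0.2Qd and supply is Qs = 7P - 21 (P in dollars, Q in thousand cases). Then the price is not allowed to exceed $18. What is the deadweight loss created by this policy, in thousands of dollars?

0

Rearranging demand gives Qd = 99 - 5P. Without the control the market clears where 99 - 5P = 7P - 21, i.e. P* = 10 and Q* = 49.
Since 18 is above P* = 10, the ceiling does not bind and the free-market outcome prevails.
Since the control does not bind, no trades are prevented and deadweight loss is zero.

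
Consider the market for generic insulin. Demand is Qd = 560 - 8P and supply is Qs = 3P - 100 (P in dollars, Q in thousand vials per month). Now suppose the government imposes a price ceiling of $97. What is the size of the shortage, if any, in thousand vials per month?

Without the control the market clears where 560 - 8P = 3P - 100, i.e. P* = 60 and Q* = 80.
The ceiling of 97 is above the equilibrium price 60, so it is not binding; the market clears at P* = 60, Q* = 80.
Since the control does not bind, there is no shortage.

0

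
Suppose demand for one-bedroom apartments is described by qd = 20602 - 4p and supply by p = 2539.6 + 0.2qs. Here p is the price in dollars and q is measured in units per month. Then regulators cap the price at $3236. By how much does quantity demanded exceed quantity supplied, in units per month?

4176

Rearranging supply gives qs = 5p - 12698. Without the control the market clears where 20602 - 4p = 5p - 12698, i.e. p* = 3700 and q* = 5802.
Because the ceiling (3236) lies below the market-clearing price, it is binding.
At p = 3236: qd = 20602 - 4·3236 = 7658 and qs = 5·3236 - 12698 = 3482.
Shortage = qd - qs = 7658 - 3482 = 4176.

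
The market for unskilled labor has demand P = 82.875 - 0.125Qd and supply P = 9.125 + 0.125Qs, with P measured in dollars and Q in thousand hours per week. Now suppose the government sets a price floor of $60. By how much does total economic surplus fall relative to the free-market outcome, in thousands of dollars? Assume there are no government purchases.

1568

Rearranging demand gives Qd = 663 - 8P; rearranging supply gives Qs = 8P - 73. Equilibrium: 663 - 8P = 8P - 73, so 736 = 16P and P* = 46, Q* = 295.
Since 60 > 46, the floor is binding.
At P = 60: Qd = 663 - 8·60 = 183 and Qs = 8·60 - 73 = 407.
Quantity traded falls to 183. At Q = 183 the demand price is (663 - 183)/8 = 60 and the supply price is (73 + 183)/8 = 32.
Deadweight loss = ½ · (60 - 32) · (295 - 183) = ½ · 28 · 112 = 1568.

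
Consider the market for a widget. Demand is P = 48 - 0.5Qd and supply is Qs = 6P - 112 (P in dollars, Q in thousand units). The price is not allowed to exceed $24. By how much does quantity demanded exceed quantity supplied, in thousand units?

Rearranging demand gives Qd = 96 - 2P. In a free market, 96 - 2P = 6P - 112 gives the equilibrium P* = 26, Q* = 44.
Because the ceiling (24) lies below the market-clearing price, it is binding.
At P = 24: Qd = 96 - 2·24 = 48 and Qs = 6·24 - 112 = 32.
Shortage = Qd - Qs = 48 - 32 = 16.

16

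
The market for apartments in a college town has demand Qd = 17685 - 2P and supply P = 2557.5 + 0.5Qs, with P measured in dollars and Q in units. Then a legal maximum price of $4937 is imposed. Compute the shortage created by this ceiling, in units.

Rearranging supply gives Qs = 2P - 5115. Without the control the market clears where 17685 - 2P = 2P - 5115, i.e. P* = 5700 and Q* = 6285.
The ceiling of 4937 is below the equilibrium price 5700, so it binds.
At P = 4937: Qd = 17685 - 2·4937 = 7811 and Qs = 2·4937 - 5115 = 4759.
Shortage = Qd - Qs = 7811 - 4759 = 3052.

3052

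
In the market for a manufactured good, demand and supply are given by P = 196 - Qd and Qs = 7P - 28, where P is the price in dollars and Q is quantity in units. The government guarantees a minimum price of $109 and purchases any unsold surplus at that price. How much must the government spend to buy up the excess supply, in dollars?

Rearranging demand gives Qd = 196 - P. Equilibrium: 196 - P = 7P - 28, so 224 = 8P and P* = 28, Q* = 168.
Because the floor (109) lies above the market-clearing price, it is binding.
At P = 109: Qd = 196 - 109 = 87 and Qs = 7·109 - 28 = 735.
Surplus = Qs - Qd = 648.
Government expenditure = surplus × support price = 648 × 109 = 70632.

70632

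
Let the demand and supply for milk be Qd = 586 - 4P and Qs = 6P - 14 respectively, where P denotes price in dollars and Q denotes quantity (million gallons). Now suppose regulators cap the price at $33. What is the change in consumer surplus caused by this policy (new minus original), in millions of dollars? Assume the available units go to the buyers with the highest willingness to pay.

Equilibrium: 586 - 4P = 6P - 14, so 600 = 10P and P* = 60, Q* = 346.
Since 33 < 60, the ceiling is binding.
At P = 33: Qd = 586 - 4·33 = 454 and Qs = 6·33 - 14 = 184.
Consumer surplus without the control is ½ · (146.5 - 60) · 346 = 14964.5.
With the ceiling, 184 units are sold at 33 (assume they go to the highest-value buyers). The demand price at Q = 184 is 100.5, so CS = ½ · [(146.5 - 33) + (100.5 - 33)] · 184 = 16652.
Change in consumer surplus = 16652 - 14964.5 = 1687.5.

1687.5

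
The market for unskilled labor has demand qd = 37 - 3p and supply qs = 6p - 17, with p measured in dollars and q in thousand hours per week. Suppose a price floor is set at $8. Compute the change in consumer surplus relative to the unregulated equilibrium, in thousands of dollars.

-32

Setting quantity demanded equal to quantity supplied, 37 - 3p = 6p - 17, gives p* = 6 and q* = 19.
The floor of 8 is above the equilibrium price 6, so it binds.
At p = 8: qd = 37 - 3·8 = 13 and qs = 6·8 - 17 = 31.
Consumer surplus without the control is ½ · (37/3 - 6) · 19 = 361/6.
With the floor, consumers buy 13 units at 8, so CS = ½ · (37/3 - 8) · 13 = 169/6.
Change in consumer surplus = 169/6 - 361/6 = -32.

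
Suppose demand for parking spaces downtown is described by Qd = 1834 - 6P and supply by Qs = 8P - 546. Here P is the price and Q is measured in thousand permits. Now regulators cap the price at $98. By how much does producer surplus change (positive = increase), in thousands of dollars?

In a free market, 1834 - 6P = 8P - 546 gives the equilibrium P* = 170, Q* = 814.
Since 98 < 170, the ceiling is binding.
At P = 98: Qd = 1834 - 6·98 = 1246 and Qs = 8·98 - 546 = 238.
Producer surplus without the control is ½ · (170 - 68.25) · 814 = 41412.25.
With the ceiling, producers sell 238 units at 98, so PS = ½ · (98 - 68.25) · 238 = 3540.25.
Change in producer surplus = 3540.25 - 41412.25 = -37872.

-37872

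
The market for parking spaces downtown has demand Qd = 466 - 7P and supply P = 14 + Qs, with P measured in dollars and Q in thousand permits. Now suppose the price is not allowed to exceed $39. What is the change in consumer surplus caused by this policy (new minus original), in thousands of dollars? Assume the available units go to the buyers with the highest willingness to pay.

Rearranging supply gives Qs = P - 14. In a free market, 466 - 7P = P - 14 gives the equilibrium P* = 60, Q* = 46.
Because the ceiling (39) lies below the market-clearing price, it is binding.
At P = 39: Qd = 466 - 7·39 = 193 and Qs = 39 - 14 = 25.
Consumer surplus without the control is ½ · (466/7 - 60) · 46 = 1058/7.
With the ceiling, 25 units are sold at 39 (assume they go to the highest-value buyers). The demand price at Q = 25 is 63, so CS = ½ · [(466/7 - 39) + (63 - 39)] · 25 = 9025/14.
Change in consumer surplus = 9025/14 - 1058/7 = 493.5.

493.5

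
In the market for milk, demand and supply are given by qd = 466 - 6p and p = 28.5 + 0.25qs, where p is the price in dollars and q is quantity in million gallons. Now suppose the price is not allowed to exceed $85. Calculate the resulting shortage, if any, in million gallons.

0

Rearranging supply gives qs = 4p - 114. Without the control the market clears where 466 - 6p = 4p - 114, i.e. p* = 58 and q* = 118.
Since 85 is above p* = 58, the ceiling does not bind and the free-market outcome prevails.
Since the control does not bind, there is no shortage.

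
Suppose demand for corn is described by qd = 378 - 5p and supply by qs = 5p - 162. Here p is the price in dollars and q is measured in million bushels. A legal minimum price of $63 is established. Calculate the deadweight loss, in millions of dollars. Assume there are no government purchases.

405

Without the control the market clears where 378 - 5p = 5p - 162, i.e. p* = 54 and q* = 108.
Because the floor (63) lies above the market-clearing price, it is binding.
At p = 63: qd = 378 - 5·63 = 63 and qs = 5·63 - 162 = 153.
Quantity traded falls to 63. At q = 63 the demand price is (378 - 63)/5 = 63 and the supply price is (162 + 63)/5 = 45.
Deadweight loss = ½ · (63 - 45) · (108 - 63) = ½ · 18 · 45 = 405.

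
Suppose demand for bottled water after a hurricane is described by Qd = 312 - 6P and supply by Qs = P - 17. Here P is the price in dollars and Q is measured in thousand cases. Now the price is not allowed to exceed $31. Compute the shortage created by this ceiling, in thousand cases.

In a free market, 312 - 6P = P - 17 gives the equilibrium P* = 47, Q* = 30.
Because the ceiling (31) lies below the market-clearing price, it is binding.
At P = 31: Qd = 312 - 6·31 = 126 and Qs = 31 - 17 = 14.
Shortage = Qd - Qs = 126 - 14 = 112.

112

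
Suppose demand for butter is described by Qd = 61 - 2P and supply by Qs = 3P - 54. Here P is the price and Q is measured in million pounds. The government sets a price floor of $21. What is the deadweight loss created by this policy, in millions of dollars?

In a free market, 61 - 2P = 3P - 54 gives the equilibrium P* = 23, Q* = 15.
The floor of 21 is below the equilibrium price 23, so it is not binding; the market clears at P* = 23, Q* = 15.
Since the control does not bind, no trades are prevented and deadweight loss is zero.

0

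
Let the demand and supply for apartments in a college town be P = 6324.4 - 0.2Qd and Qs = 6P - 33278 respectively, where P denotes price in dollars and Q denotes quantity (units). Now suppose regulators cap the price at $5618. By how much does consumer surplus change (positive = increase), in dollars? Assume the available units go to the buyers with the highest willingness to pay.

-165026.4

Rearranging demand gives Qd = 31622 - 5P. In a free market, 31622 - 5P = 6P - 33278 gives the equilibrium P* = 5900, Q* = 2122.
Because the ceiling (5618) lies below the market-clearing price, it is binding.
At P = 5618: Qd = 31622 - 5·5618 = 3532 and Qs = 6·5618 - 33278 = 430.
Consumer surplus without the control is ½ · (6324.4 - 5900) · 2122 = 450288.4.
With the ceiling, 430 units are sold at 5618 (assume they go to the highest-value buyers). The demand price at Q = 430 is 6238.4, so CS = ½ · [(6324.4 - 5618) + (6238.4 - 5618)] · 430 = 285262.
Change in consumer surplus = 285262 - 450288.4 = -165026.4.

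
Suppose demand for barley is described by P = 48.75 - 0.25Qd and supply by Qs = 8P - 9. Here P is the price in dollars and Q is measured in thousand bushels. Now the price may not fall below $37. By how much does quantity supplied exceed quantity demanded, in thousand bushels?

Rearranging demand gives Qd = 195 - 4P. Setting quantity demanded equal to quantity supplied, 195 - 4P = 8P - 9, gives P* = 17 and Q* = 127.
Since 37 > 17, the floor is binding.
At P = 37: Qd = 195 - 4·37 = 47 and Qs = 8·37 - 9 = 287.
Surplus = Qs - Qd = 287 - 47 = 240.

240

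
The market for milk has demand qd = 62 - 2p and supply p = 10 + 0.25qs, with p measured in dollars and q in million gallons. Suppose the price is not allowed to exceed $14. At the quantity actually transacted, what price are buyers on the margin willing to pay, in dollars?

Rearranging supply gives qs = 4p - 40. Setting quantity demanded equal to quantity supplied, 62 - 2p = 4p - 40, gives p* = 17 and q* = 28.
Since 14 < 17, the ceiling is binding.
At p = 14: qd = 62 - 2·14 = 34 and qs = 4·14 - 40 = 16.
Only 16 units reach the market. On the demand curve, the marginal buyer's willingness to pay at q = 16 is (62 - 16)/2 = 23.

23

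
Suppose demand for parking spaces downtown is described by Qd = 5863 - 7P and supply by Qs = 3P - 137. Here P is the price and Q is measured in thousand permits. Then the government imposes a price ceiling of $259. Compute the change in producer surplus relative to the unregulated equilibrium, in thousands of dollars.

-392661.5

In a free market, 5863 - 7P = 3P - 137 gives the equilibrium P* = 600, Q* = 1663.
Since 259 < 600, the ceiling is binding.
At P = 259: Qd = 5863 - 7·259 = 4050 and Qs = 3·259 - 137 = 640.
Producer surplus without the control is ½ · (600 - 137/3) · 1663 = 2765569/6.
With the ceiling, producers sell 640 units at 259, so PS = ½ · (259 - 137/3) · 640 = 204800/3.
Change in producer surplus = 204800/3 - 2765569/6 = -392661.5.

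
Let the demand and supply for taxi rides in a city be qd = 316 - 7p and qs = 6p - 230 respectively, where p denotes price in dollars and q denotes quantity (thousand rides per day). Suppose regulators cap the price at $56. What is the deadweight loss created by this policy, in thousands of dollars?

0

Setting quantity demanded equal to quantity supplied, 316 - 7p = 6p - 230, gives p* = 42 and q* = 22.
Since 56 is above p* = 42, the ceiling does not bind and the free-market outcome prevails.
Since the control does not bind, no trades are prevented and deadweight loss is zero.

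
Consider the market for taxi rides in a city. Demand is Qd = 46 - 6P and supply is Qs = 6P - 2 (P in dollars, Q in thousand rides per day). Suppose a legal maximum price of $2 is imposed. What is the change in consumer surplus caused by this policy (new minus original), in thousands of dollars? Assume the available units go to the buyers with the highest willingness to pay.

Equilibrium: 46 - 6P = 6P - 2, so 48 = 12P and P* = 4, Q* = 22.
The ceiling of 2 is below the equilibrium price 4, so it binds.
At P = 2: Qd = 46 - 6·2 = 34 and Qs = 6·2 - 2 = 10.
Consumer surplus without the control is ½ · (23/3 - 4) · 22 = 121/3.
With the ceiling, 10 units are sold at 2 (assume they go to the highest-value buyers). The demand price at Q = 10 is 6, so CS = ½ · [(23/3 - 2) + (6 - 2)] · 10 = 145/3.
Change in consumer surplus = 145/3 - 121/3 = 8.

8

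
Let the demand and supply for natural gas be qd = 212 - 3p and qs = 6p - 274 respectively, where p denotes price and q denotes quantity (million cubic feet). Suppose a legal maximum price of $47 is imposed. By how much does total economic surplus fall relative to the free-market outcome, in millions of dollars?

441

Without the control the market clears where 212 - 3p = 6p - 274, i.e. p* = 54 and q* = 50.
Because the ceiling (47) lies below the market-clearing price, it is binding.
At p = 47: qd = 212 - 3·47 = 71 and qs = 6·47 - 274 = 8.
Quantity traded falls to 8. At q = 8 the demand price is (212 - 8)/3 = 68 and the supply price is (274 + 8)/6 = 47.
Deadweight loss = ½ · (68 - 47) · (50 - 8) = ½ · 21 · 42 = 441.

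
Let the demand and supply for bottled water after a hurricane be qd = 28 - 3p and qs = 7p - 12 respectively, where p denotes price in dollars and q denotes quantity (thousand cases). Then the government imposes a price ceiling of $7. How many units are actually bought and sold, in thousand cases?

16

In a free market, 28 - 3p = 7p - 12 gives the equilibrium p* = 4, q* = 16.
Since 7 is above p* = 4, the ceiling does not bind and the free-market outcome prevails.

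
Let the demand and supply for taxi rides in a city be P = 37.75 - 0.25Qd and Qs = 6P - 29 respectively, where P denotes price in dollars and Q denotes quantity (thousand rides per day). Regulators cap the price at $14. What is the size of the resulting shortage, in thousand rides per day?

40

Rearranging demand gives Qd = 151 - 4P. Setting quantity demanded equal to quantity supplied, 151 - 4P = 6P - 29, gives P* = 18 and Q* = 79.
Since 14 < 18, the ceiling is binding.
At P = 14: Qd = 151 - 4·14 = 95 and Qs = 6·14 - 29 = 55.
Shortage = Qd - Qs = 95 - 55 = 40.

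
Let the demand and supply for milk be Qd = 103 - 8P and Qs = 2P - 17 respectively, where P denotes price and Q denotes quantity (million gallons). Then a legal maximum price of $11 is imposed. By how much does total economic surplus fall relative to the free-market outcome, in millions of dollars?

Setting quantity demanded equal to quantity supplied, 103 - 8P = 2P - 17, gives P* = 12 and Q* = 7.
Since 11 < 12, the ceiling is binding.
At P = 11: Qd = 103 - 8·11 = 15 and Qs = 2·11 - 17 = 5.
Quantity traded falls to 5. At Q = 5 the demand price is (103 - 5)/8 = 12.25 and the supply price is (17 + 5)/2 = 11.
Deadweight loss = ½ · (12.25 - 11) · (7 - 5) = ½ · 1.25 · 2 = 1.25.

1.25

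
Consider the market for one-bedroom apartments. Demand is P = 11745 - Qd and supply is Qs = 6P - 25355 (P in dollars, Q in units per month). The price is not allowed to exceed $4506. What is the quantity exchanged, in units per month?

Rearranging demand gives Qd = 11745 - P. In a free market, 11745 - P = 6P - 25355 gives the equilibrium P* = 5300, Q* = 6445.
Since 4506 < 5300, the ceiling is binding.
At P = 4506: Qd = 11745 - 4506 = 7239 and Qs = 6·4506 - 25355 = 1681.
The quantity actually transacted is the short side, supply: 1681.

1681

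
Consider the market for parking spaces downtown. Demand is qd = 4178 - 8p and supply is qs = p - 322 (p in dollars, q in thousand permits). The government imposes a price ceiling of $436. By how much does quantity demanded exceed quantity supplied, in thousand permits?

Without the control the market clears where 4178 - 8p = p - 322, i.e. p* = 500 and q* = 178.
Because the ceiling (436) lies below the market-clearing price, it is binding.
At p = 436: qd = 4178 - 8·436 = 690 and qs = 436 - 322 = 114.
Shortage = qd - qs = 690 - 114 = 576.

576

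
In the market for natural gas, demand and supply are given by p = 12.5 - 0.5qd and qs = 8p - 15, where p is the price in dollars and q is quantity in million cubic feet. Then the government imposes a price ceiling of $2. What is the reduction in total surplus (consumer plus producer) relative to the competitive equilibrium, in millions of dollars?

Rearranging demand gives qd = 25 - 2p. Equilibrium: 25 - 2p = 8p - 15, so 40 = 10p and p* = 4, q* = 17.
Since 2 < 4, the ceiling is binding.
At p = 2: qd = 25 - 2·2 = 21 and qs = 8·2 - 15 = 1.
Quantity traded falls to 1. At q = 1 the demand price is (25 - 1)/2 = 12 and the supply price is (15 + 1)/8 = 2.
Deadweight loss = ½ · (12 - 2) · (17 - 1) = ½ · 10 · 16 = 80.

80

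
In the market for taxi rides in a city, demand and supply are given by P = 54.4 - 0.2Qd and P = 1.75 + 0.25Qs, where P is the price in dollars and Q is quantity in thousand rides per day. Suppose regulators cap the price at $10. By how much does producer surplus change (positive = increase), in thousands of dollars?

-1575

Rearranging demand gives Qd = 272 - 5P; rearranging supply gives Qs = 4P - 7. Without the control the market clears where 272 - 5P = 4P - 7, i.e. P* = 31 and Q* = 117.
Since 10 < 31, the ceiling is binding.
At P = 10: Qd = 272 - 5·10 = 222 and Qs = 4·10 - 7 = 33.
Producer surplus without the control is ½ · (31 - 1.75) · 117 = 1711.125.
With the ceiling, producers sell 33 units at 10, so PS = ½ · (10 - 1.75) · 33 = 136.125.
Change in producer surplus = 136.125 - 1711.125 = -1575.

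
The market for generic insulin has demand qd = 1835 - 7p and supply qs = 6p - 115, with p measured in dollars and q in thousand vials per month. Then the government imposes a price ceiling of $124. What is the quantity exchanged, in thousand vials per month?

629

Setting quantity demanded equal to quantity supplied, 1835 - 7p = 6p - 115, gives p* = 150 and q* = 785.
The ceiling of 124 is below the equilibrium price 150, so it binds.
At p = 124: qd = 1835 - 7·124 = 967 and qs = 6·124 - 115 = 629.
The quantity actually transacted is the short side, supply: 629.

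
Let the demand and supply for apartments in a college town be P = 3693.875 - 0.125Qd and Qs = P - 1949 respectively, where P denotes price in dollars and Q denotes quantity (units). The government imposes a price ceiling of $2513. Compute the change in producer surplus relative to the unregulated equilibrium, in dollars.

-1043752.5

Rearranging demand gives Qd = 29551 - 8P. Equilibrium: 29551 - 8P = P - 1949, so 31500 = 9P and P* = 3500, Q* = 1551.
Since 2513 < 3500, the ceiling is binding.
At P = 2513: Qd = 29551 - 8·2513 = 9447 and Qs = 2513 - 1949 = 564.
Producer surplus without the control is ½ · (3500 - 1949) · 1551 = 1202800.5.
With the ceiling, producers sell 564 units at 2513, so PS = ½ · (2513 - 1949) · 564 = 159048.
Change in producer surplus = 159048 - 1202800.5 = -1043752.5.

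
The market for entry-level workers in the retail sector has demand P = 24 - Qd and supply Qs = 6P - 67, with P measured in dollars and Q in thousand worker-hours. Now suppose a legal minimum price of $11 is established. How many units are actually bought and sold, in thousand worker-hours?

Rearranging demand gives Qd = 24 - P. In a free market, 24 - P = 6P - 67 gives the equilibrium P* = 13, Q* = 11.
Since 11 is below P* = 13, the floor does not bind and the free-market outcome prevails.

11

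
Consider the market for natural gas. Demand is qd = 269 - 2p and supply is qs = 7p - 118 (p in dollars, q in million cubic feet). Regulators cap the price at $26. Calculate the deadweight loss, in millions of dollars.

Without the control the market clears where 269 - 2p = 7p - 118, i.e. p* = 43 and q* = 183.
Since 26 < 43, the ceiling is binding.
At p = 26: qd = 269 - 2·26 = 217 and qs = 7·26 - 118 = 64.
Quantity traded falls to 64. At q = 64 the demand price is (269 - 64)/2 = 102.5 and the supply price is (118 + 64)/7 = 26.
Deadweight loss = ½ · (102.5 - 26) · (183 - 64) = ½ · 76.5 · 119 = 4551.75.

4551.75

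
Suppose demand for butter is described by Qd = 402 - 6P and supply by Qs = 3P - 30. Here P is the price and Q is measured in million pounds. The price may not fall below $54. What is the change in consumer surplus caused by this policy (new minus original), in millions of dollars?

-576

Equilibrium: 402 - 6P = 3P - 30, so 432 = 9P and P* = 48, Q* = 114.
The floor of 54 is above the equilibrium price 48, so it binds.
At P = 54: Qd = 402 - 6·54 = 78 and Qs = 3·54 - 30 = 132.
Consumer surplus without the control is ½ · (67 - 48) · 114 = 1083.
With the floor, consumers buy 78 units at 54, so CS = ½ · (67 - 54) · 78 = 507.
Change in consumer surplus = 507 - 1083 = -576.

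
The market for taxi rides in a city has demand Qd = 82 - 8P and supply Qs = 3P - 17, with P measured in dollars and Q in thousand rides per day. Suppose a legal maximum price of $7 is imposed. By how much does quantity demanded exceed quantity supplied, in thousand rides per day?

22

Equilibrium: 82 - 8P = 3P - 17, so 99 = 11P and P* = 9, Q* = 10.
Since 7 < 9, the ceiling is binding.
At P = 7: Qd = 82 - 8·7 = 26 and Qs = 3·7 - 17 = 4.
Shortage = Qd - Qs = 26 - 4 = 22.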